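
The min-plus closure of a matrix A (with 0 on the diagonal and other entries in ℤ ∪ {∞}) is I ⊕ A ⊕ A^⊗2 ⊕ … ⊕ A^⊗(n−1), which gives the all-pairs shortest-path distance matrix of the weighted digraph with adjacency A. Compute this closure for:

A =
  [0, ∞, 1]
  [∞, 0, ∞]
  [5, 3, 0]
Closure =
  [0, 4, 1]
  [∞, 0, ∞]
  [5, 3, 0]

This is the Floyd-Warshall all-pairs shortest-path computation. For each intermediate vertex k = 0, 1, …, 2, update dist[i][j] ← min(dist[i][j], dist[i][k] + dist[k][j]). The final matrix gives, for each (i, j), the minimum total weight of any directed path from i to j (possibly empty when i = j).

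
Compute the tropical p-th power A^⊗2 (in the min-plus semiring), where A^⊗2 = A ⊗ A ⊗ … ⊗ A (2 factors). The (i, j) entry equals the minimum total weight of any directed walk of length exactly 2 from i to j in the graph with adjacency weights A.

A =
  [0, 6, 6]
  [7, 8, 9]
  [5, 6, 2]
A^⊗2 =
  [0, 6, 6]
  [7, 13, 11]
  [5, 8, 4]

Each entry (A^⊗2)_ij equals the minimum over all length-2 walks i = v_0 → v_1 → … → v_2 = j of Σ_t A[v_t][v_{t+1}]. For example, for (i, j) = (0, 2) we minimise over 3 possible intermediate vertex sequences; the minimum is 6, attained along the walk 0 → 0 → 2.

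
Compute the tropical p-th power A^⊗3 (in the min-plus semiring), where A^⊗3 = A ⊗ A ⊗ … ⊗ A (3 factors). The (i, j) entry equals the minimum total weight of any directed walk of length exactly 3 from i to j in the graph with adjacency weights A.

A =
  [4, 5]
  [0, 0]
A^⊗3 =
  [5, 5]
  [0, 0]

Each entry (A^⊗3)_ij equals the minimum over all length-3 walks i = v_0 → v_1 → … → v_3 = j of Σ_t A[v_t][v_{t+1}]. For example, for (i, j) = (0, 1) we minimise over 4 possible intermediate vertex sequences; the minimum is 5, attained along the walk 0 → 1 → 1 → 1.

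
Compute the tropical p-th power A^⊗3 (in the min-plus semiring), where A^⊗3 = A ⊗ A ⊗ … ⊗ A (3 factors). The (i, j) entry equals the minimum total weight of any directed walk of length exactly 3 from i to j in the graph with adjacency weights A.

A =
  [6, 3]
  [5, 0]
A^⊗3 =
  [8, 3]
  [5, 0]

Each entry (A^⊗3)_ij equals the minimum over all length-3 walks i = v_0 → v_1 → … → v_3 = j of Σ_t A[v_t][v_{t+1}]. For example, for (i, j) = (0, 1) we minimise over 4 possible intermediate vertex sequences; the minimum is 3, attained along the walk 0 → 1 → 1 → 1.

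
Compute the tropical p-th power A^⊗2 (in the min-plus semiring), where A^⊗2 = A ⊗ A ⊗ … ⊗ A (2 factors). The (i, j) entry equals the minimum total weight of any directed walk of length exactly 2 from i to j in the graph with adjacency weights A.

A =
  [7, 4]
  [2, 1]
A^⊗2 =
  [6, 5]
  [3, 2]

Each entry (A^⊗2)_ij equals the minimum over all length-2 walks i = v_0 → v_1 → … → v_2 = j of Σ_t A[v_t][v_{t+1}]. For example, for (i, j) = (0, 1) we minimise over 2 possible intermediate vertex sequences; the minimum is 5, attained along the walk 0 → 1 → 1.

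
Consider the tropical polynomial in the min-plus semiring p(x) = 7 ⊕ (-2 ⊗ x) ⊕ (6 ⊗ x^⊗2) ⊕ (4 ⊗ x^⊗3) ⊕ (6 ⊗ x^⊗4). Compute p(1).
p(1) = -1

A tropical monomial a ⊗ x^⊗i evaluates to a + i · x. Evaluating each term at x = 1:
  Term 0 contributes 7 + 0 · 1 = 7
  Term 1 contributes -2 + 1 · 1 = -1
  Term 2 contributes 6 + 2 · 1 = 8
  Term 3 contributes 4 + 3 · 1 = 7
  Term 4 contributes 6 + 4 · 1 = 10
p(1) = ⊕ of these = min[7, -1, 8, 7, 10] = -1.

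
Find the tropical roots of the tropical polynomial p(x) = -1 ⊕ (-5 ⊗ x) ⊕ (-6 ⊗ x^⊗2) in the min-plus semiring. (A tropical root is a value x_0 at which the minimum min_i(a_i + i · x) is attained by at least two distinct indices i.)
Roots: {1, 4}

Each tropical root is a break point of the lower envelope of the lines y = a_i + i · x (there are 3 lines, with slopes 0, 1, ..., 2). Only the lines that attain the minimum somewhere contribute to roots; other lines are dominated. Here the surviving (envelope) indices are i = 2, i = 1, i = 0.
Intersections between consecutive envelope lines give the roots: for adjacent envelope indices i < j the intersection is x = (a_i − a_j) / (j − i). Reading off the sorted break points: {1, 4}.
Verification: at each break x_0, at least two indices attain the minimum of min_i(a_i + i · x_0).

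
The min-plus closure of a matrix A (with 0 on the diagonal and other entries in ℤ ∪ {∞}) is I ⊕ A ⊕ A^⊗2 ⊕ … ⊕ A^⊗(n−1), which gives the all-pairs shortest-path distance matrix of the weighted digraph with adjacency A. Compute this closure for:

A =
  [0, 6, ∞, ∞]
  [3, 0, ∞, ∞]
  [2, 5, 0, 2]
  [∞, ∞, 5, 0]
Closure =
  [0, 6, ∞, ∞]
  [3, 0, ∞, ∞]
  [2, 5, 0, 2]
  [7, 10, 5, 0]

This is the Floyd-Warshall all-pairs shortest-path computation. For each intermediate vertex k = 0, 1, …, 3, update dist[i][j] ← min(dist[i][j], dist[i][k] + dist[k][j]). The final matrix gives, for each (i, j), the minimum total weight of any directed path from i to j (possibly empty when i = j).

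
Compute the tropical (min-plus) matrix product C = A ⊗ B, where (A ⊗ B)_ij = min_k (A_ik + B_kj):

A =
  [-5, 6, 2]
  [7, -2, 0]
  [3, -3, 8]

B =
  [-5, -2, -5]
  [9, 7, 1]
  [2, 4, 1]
A ⊗ B =
  [-10, -7, -10]
  [2, 4, -1]
  [-2, 1, -2]

Apply the min-plus product entry-by-entry:
  C[0][0] = min over k of (A[0][0] + B[0][0] = -5 + -5 = -10, A[0][1] + B[1][0] = 6 + 9 = 15, A[0][2] + B[2][0] = 2 + 2 = 4) = -10 (attained at k = 0)
  C[0][1] = min over k of (A[0][0] + B[0][1] = -5 + -2 = -7, A[0][1] + B[1][1] = 6 + 7 = 13, A[0][2] + B[2][1] = 2 + 4 = 6) = -7 (attained at k = 0)
  C[0][2] = min over k of (A[0][0] + B[0][2] = -5 + -5 = -10, A[0][1] + B[1][2] = 6 + 1 = 7, A[0][2] + B[2][2] = 2 + 1 = 3) = -10 (attained at k = 0)
  C[1][0] = min over k of (A[1][0] + B[0][0] = 7 + -5 = 2, A[1][1] + B[1][0] = -2 + 9 = 7, A[1][2] + B[2][0] = 0 + 2 = 2) = 2 (attained at k = 0)
  C[1][1] = min over k of (A[1][0] + B[0][1] = 7 + -2 = 5, A[1][1] + B[1][1] = -2 + 7 = 5, A[1][2] + B[2][1] = 0 + 4 = 4) = 4 (attained at k = 2)
  C[1][2] = min over k of (A[1][0] + B[0][2] = 7 + -5 = 2, A[1][1] + B[1][2] = -2 + 1 = -1, A[1][2] + B[2][2] = 0 + 1 = 1) = -1 (attained at k = 1)
  C[2][0] = min over k of (A[2][0] + B[0][0] = 3 + -5 = -2, A[2][1] + B[1][0] = -3 + 9 = 6, A[2][2] + B[2][0] = 8 + 2 = 10) = -2 (attained at k = 0)
  C[2][1] = min over k of (A[2][0] + B[0][1] = 3 + -2 = 1, A[2][1] + B[1][1] = -3 + 7 = 4, A[2][2] + B[2][1] = 8 + 4 = 12) = 1 (attained at k = 0)
  C[2][2] = min over k of (A[2][0] + B[0][2] = 3 + -5 = -2, A[2][1] + B[1][2] = -3 + 1 = -2, A[2][2] + B[2][2] = 8 + 1 = 9) = -2 (attained at k = 0)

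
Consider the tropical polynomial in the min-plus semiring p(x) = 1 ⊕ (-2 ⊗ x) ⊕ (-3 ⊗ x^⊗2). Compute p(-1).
p(-1) = -5

A tropical monomial a ⊗ x^⊗i evaluates to a + i · x. Evaluating each term at x = -1:
  Term 0 contributes 1 + 0 · -1 = 1
  Term 1 contributes -2 + 1 · -1 = -3
  Term 2 contributes -3 + 2 · -1 = -5
p(-1) = ⊕ of these = min[1, -3, -5] = -5.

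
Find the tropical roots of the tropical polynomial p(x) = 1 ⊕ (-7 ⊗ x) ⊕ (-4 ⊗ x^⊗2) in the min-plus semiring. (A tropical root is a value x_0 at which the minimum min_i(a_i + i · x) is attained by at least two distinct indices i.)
Roots: {-3, 8}

Each tropical root is a break point of the lower envelope of the lines y = a_i + i · x (there are 3 lines, with slopes 0, 1, ..., 2). Only the lines that attain the minimum somewhere contribute to roots; other lines are dominated. Here the surviving (envelope) indices are i = 2, i = 1, i = 0.
Intersections between consecutive envelope lines give the roots: for adjacent envelope indices i < j the intersection is x = (a_i − a_j) / (j − i). Reading off the sorted break points: {-3, 8}.
Verification: at each break x_0, at least two indices attain the minimum of min_i(a_i + i · x_0).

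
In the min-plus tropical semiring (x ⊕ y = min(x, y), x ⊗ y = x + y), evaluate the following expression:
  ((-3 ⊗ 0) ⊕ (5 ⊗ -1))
((-3 ⊗ 0) ⊕ (5 ⊗ -1)) = -3

Expand innermost to outermost. Recall ⊕ takes the minimum of its arguments and ⊗ takes their sum. Working out the expression ((-3 ⊗ 0) ⊕ (5 ⊗ -1)) gives -3.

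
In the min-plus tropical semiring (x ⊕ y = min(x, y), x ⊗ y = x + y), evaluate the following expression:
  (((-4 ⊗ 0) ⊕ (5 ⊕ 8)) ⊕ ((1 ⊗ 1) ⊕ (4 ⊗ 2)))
(((-4 ⊗ 0) ⊕ (5 ⊕ 8)) ⊕ ((1 ⊗ 1) ⊕ (4 ⊗ 2))) = -4

Expand innermost to outermost. Recall ⊕ takes the minimum of its arguments and ⊗ takes their sum. Working out the expression (((-4 ⊗ 0) ⊕ (5 ⊕ 8)) ⊕ ((1 ⊗ 1) ⊕ (4 ⊗ 2))) gives -4.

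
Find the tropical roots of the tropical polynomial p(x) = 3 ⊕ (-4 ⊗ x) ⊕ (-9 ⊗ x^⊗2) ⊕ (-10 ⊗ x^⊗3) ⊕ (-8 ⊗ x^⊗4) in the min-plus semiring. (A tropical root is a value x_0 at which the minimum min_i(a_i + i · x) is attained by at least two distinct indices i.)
Roots: {-2, 1, 5, 7}

Each tropical root is a break point of the lower envelope of the lines y = a_i + i · x (there are 5 lines, with slopes 0, 1, ..., 4). Only the lines that attain the minimum somewhere contribute to roots; other lines are dominated. Here the surviving (envelope) indices are i = 4, i = 3, i = 2, i = 1, i = 0.
Intersections between consecutive envelope lines give the roots: for adjacent envelope indices i < j the intersection is x = (a_i − a_j) / (j − i). Reading off the sorted break points: {-2, 1, 5, 7}.
Verification: at each break x_0, at least two indices attain the minimum of min_i(a_i + i · x_0).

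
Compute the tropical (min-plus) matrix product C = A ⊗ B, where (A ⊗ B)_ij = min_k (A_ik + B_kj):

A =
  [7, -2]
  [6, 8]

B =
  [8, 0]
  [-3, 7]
A ⊗ B =
  [-5, 5]
  [5, 6]

Apply the min-plus product entry-by-entry:
  C[0][0] = min over k of (A[0][0] + B[0][0] = 7 + 8 = 15, A[0][1] + B[1][0] = -2 + -3 = -5) = -5 (attained at k = 1)
  C[0][1] = min over k of (A[0][0] + B[0][1] = 7 + 0 = 7, A[0][1] + B[1][1] = -2 + 7 = 5) = 5 (attained at k = 1)
  C[1][0] = min over k of (A[1][0] + B[0][0] = 6 + 8 = 14, A[1][1] + B[1][0] = 8 + -3 = 5) = 5 (attained at k = 1)
  C[1][1] = min over k of (A[1][0] + B[0][1] = 6 + 0 = 6, A[1][1] + B[1][1] = 8 + 7 = 15) = 6 (attained at k = 0)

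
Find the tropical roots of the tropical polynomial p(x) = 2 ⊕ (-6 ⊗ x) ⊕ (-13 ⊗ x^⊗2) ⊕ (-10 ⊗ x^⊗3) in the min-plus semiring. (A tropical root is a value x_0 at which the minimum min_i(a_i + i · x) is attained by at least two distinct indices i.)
Roots: {-3, 7, 8}

Each tropical root is a break point of the lower envelope of the lines y = a_i + i · x (there are 4 lines, with slopes 0, 1, ..., 3). Only the lines that attain the minimum somewhere contribute to roots; other lines are dominated. Here the surviving (envelope) indices are i = 3, i = 2, i = 1, i = 0.
Intersections between consecutive envelope lines give the roots: for adjacent envelope indices i < j the intersection is x = (a_i − a_j) / (j − i). Reading off the sorted break points: {-3, 7, 8}.
Verification: at each break x_0, at least two indices attain the minimum of min_i(a_i + i · x_0).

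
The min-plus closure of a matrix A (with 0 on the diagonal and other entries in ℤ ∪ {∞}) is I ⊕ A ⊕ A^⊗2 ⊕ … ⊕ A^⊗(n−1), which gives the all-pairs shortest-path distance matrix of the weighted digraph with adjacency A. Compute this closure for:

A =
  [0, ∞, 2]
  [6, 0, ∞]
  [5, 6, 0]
Closure =
  [0, 8, 2]
  [6, 0, 8]
  [5, 6, 0]

This is the Floyd-Warshall all-pairs shortest-path computation. For each intermediate vertex k = 0, 1, …, 2, update dist[i][j] ← min(dist[i][j], dist[i][k] + dist[k][j]). The final matrix gives, for each (i, j), the minimum total weight of any directed path from i to j (possibly empty when i = j).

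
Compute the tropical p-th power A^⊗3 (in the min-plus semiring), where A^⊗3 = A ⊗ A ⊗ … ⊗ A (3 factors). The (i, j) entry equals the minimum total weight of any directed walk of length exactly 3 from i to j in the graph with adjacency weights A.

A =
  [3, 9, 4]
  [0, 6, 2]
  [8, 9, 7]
A^⊗3 =
  [9, 15, 10]
  [6, 12, 7]
  [12, 18, 13]

Each entry (A^⊗3)_ij equals the minimum over all length-3 walks i = v_0 → v_1 → … → v_3 = j of Σ_t A[v_t][v_{t+1}]. For example, for (i, j) = (0, 2) we minimise over 9 possible intermediate vertex sequences; the minimum is 10, attained along the walk 0 → 0 → 0 → 2.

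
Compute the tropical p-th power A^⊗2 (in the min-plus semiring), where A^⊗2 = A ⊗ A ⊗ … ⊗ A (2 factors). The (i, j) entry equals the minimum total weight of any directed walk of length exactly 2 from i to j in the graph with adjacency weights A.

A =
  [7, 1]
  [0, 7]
A^⊗2 =
  [1, 8]
  [7, 1]

Each entry (A^⊗2)_ij equals the minimum over all length-2 walks i = v_0 → v_1 → … → v_2 = j of Σ_t A[v_t][v_{t+1}]. For example, for (i, j) = (0, 1) we minimise over 2 possible intermediate vertex sequences; the minimum is 8, attained along the walk 0 → 0 → 1.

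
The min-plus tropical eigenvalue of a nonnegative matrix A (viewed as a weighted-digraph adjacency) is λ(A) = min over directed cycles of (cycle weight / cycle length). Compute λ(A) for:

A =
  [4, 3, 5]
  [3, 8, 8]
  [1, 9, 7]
λ(A) = 3

Enumerate directed cycles and compute their means (weight / length). Sample:
  cycle 0 → 0: weight = 4, length = 1, mean = 4/1 ≈ 4.000
  cycle 1 → 1: weight = 8, length = 1, mean = 8/1 ≈ 8.000
  cycle 2 → 2: weight = 7, length = 1, mean = 7/1 ≈ 7.000
  cycle 0 → 1 → 0: weight = 6, length = 2, mean = 6/2 ≈ 3.000
  cycle 0 → 2 → 0: weight = 6, length = 2, mean = 6/2 ≈ 3.000
  cycle 1 → 0 → 1: weight = 6, length = 2, mean = 6/2 ≈ 3.000
Minimum mean = 3.000, attained e.g. along the cycle 0 → 1 → 0 with weight 6 and length 2. So λ(A) = 6/2 = 3.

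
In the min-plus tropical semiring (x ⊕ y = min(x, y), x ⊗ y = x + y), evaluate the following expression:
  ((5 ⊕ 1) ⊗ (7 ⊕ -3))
((5 ⊕ 1) ⊗ (7 ⊕ -3)) = -2

Expand innermost to outermost. Recall ⊕ takes the minimum of its arguments and ⊗ takes their sum. Working out the expression ((5 ⊕ 1) ⊗ (7 ⊕ -3)) gives -2.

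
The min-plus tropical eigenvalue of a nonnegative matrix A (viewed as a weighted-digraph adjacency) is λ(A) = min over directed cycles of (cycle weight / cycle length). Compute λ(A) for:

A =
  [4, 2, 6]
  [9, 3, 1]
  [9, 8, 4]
λ(A) = 3

Enumerate directed cycles and compute their means (weight / length). Sample:
  cycle 0 → 0: weight = 4, length = 1, mean = 4/1 ≈ 4.000
  cycle 1 → 1: weight = 3, length = 1, mean = 3/1 ≈ 3.000
  cycle 2 → 2: weight = 4, length = 1, mean = 4/1 ≈ 4.000
  cycle 0 → 1 → 0: weight = 11, length = 2, mean = 11/2 ≈ 5.500
  cycle 0 → 2 → 0: weight = 15, length = 2, mean = 15/2 ≈ 7.500
  cycle 1 → 0 → 1: weight = 11, length = 2, mean = 11/2 ≈ 5.500
Minimum mean = 3.000, attained e.g. along the cycle 1 → 1 with weight 3 and length 1. So λ(A) = 3/1 = 3.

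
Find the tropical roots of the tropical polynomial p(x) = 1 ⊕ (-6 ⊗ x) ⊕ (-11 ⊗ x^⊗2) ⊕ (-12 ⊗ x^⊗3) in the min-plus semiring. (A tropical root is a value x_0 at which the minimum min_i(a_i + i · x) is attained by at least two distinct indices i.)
Roots: {1, 5, 7}

Each tropical root is a break point of the lower envelope of the lines y = a_i + i · x (there are 4 lines, with slopes 0, 1, ..., 3). Only the lines that attain the minimum somewhere contribute to roots; other lines are dominated. Here the surviving (envelope) indices are i = 3, i = 2, i = 1, i = 0.
Intersections between consecutive envelope lines give the roots: for adjacent envelope indices i < j the intersection is x = (a_i − a_j) / (j − i). Reading off the sorted break points: {1, 5, 7}.
Verification: at each break x_0, at least two indices attain the minimum of min_i(a_i + i · x_0).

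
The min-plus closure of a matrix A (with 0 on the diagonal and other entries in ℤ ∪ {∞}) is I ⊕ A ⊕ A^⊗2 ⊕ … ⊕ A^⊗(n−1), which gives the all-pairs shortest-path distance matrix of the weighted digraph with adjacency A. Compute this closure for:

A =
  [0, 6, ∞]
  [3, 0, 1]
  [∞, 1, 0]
Closure =
  [0, 6, 7]
  [3, 0, 1]
  [4, 1, 0]

This is the Floyd-Warshall all-pairs shortest-path computation. For each intermediate vertex k = 0, 1, …, 2, update dist[i][j] ← min(dist[i][j], dist[i][k] + dist[k][j]). The final matrix gives, for each (i, j), the minimum total weight of any directed path from i to j (possibly empty when i = j).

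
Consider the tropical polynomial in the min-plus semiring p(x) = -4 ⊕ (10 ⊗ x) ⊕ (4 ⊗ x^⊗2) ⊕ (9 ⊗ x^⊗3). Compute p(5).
p(5) = -4

A tropical monomial a ⊗ x^⊗i evaluates to a + i · x. Evaluating each term at x = 5:
  Term 0 contributes -4 + 0 · 5 = -4
  Term 1 contributes 10 + 1 · 5 = 15
  Term 2 contributes 4 + 2 · 5 = 14
  Term 3 contributes 9 + 3 · 5 = 24
p(5) = ⊕ of these = min[-4, 15, 14, 24] = -4.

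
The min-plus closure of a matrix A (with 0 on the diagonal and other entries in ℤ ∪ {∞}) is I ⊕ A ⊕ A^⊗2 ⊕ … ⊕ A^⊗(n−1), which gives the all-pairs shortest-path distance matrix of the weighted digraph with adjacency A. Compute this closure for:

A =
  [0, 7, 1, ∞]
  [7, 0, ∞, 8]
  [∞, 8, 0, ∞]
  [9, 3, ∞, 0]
Closure =
  [0, 7, 1, 15]
  [7, 0, 8, 8]
  [15, 8, 0, 16]
  [9, 3, 10, 0]

This is the Floyd-Warshall all-pairs shortest-path computation. For each intermediate vertex k = 0, 1, …, 3, update dist[i][j] ← min(dist[i][j], dist[i][k] + dist[k][j]). The final matrix gives, for each (i, j), the minimum total weight of any directed path from i to j (possibly empty when i = j).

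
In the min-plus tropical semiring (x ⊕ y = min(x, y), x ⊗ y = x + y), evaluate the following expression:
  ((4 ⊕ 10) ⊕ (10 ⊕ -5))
((4 ⊕ 10) ⊕ (10 ⊕ -5)) = -5

Expand innermost to outermost. Recall ⊕ takes the minimum of its arguments and ⊗ takes their sum. Working out the expression ((4 ⊕ 10) ⊕ (10 ⊕ -5)) gives -5.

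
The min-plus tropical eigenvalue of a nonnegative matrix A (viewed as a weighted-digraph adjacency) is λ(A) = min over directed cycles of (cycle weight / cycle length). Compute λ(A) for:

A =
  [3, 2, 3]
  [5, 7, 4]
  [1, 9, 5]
λ(A) = 2

Enumerate directed cycles and compute their means (weight / length). Sample:
  cycle 0 → 0: weight = 3, length = 1, mean = 3/1 ≈ 3.000
  cycle 1 → 1: weight = 7, length = 1, mean = 7/1 ≈ 7.000
  cycle 2 → 2: weight = 5, length = 1, mean = 5/1 ≈ 5.000
  cycle 0 → 1 → 0: weight = 7, length = 2, mean = 7/2 ≈ 3.500
  cycle 0 → 2 → 0: weight = 4, length = 2, mean = 4/2 ≈ 2.000
  cycle 1 → 0 → 1: weight = 7, length = 2, mean = 7/2 ≈ 3.500
Minimum mean = 2.000, attained e.g. along the cycle 0 → 2 → 0 with weight 4 and length 2. So λ(A) = 4/2 = 2.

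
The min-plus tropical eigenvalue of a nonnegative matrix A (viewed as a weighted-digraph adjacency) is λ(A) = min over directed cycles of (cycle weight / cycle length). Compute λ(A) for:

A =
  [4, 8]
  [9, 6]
λ(A) = 4

Enumerate directed cycles and compute their means (weight / length). Sample:
  cycle 0 → 0: weight = 4, length = 1, mean = 4/1 ≈ 4.000
  cycle 1 → 1: weight = 6, length = 1, mean = 6/1 ≈ 6.000
  cycle 0 → 1 → 0: weight = 17, length = 2, mean = 17/2 ≈ 8.500
  cycle 1 → 0 → 1: weight = 17, length = 2, mean = 17/2 ≈ 8.500
Minimum mean = 4.000, attained e.g. along the cycle 0 → 0 with weight 4 and length 1. So λ(A) = 4/1 = 4.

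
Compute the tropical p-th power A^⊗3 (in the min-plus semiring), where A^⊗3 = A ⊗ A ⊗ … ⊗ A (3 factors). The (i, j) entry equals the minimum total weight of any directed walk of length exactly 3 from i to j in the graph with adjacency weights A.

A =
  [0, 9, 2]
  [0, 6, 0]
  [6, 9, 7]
A^⊗3 =
  [0, 9, 2]
  [0, 9, 2]
  [6, 15, 8]

Each entry (A^⊗3)_ij equals the minimum over all length-3 walks i = v_0 → v_1 → … → v_3 = j of Σ_t A[v_t][v_{t+1}]. For example, for (i, j) = (0, 2) we minimise over 9 possible intermediate vertex sequences; the minimum is 2, attained along the walk 0 → 0 → 0 → 2.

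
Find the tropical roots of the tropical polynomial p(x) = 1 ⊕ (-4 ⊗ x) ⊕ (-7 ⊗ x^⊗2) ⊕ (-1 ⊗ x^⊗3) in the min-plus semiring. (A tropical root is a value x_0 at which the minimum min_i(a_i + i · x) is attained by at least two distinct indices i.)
Roots: {-6, 3, 5}

Each tropical root is a break point of the lower envelope of the lines y = a_i + i · x (there are 4 lines, with slopes 0, 1, ..., 3). Only the lines that attain the minimum somewhere contribute to roots; other lines are dominated. Here the surviving (envelope) indices are i = 3, i = 2, i = 1, i = 0.
Intersections between consecutive envelope lines give the roots: for adjacent envelope indices i < j the intersection is x = (a_i − a_j) / (j − i). Reading off the sorted break points: {-6, 3, 5}.
Verification: at each break x_0, at least two indices attain the minimum of min_i(a_i + i · x_0).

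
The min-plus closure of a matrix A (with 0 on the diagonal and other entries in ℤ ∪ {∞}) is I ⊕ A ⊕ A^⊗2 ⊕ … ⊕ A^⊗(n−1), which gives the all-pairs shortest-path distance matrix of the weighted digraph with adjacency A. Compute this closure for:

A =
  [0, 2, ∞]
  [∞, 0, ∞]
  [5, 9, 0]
Closure =
  [0, 2, ∞]
  [∞, 0, ∞]
  [5, 7, 0]

This is the Floyd-Warshall all-pairs shortest-path computation. For each intermediate vertex k = 0, 1, …, 2, update dist[i][j] ← min(dist[i][j], dist[i][k] + dist[k][j]). The final matrix gives, for each (i, j), the minimum total weight of any directed path from i to j (possibly empty when i = j).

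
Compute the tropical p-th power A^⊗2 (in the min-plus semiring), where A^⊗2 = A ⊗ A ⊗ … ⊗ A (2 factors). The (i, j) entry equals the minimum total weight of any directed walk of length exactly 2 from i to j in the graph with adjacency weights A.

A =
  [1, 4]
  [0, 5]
A^⊗2 =
  [2, 5]
  [1, 4]

Each entry (A^⊗2)_ij equals the minimum over all length-2 walks i = v_0 → v_1 → … → v_2 = j of Σ_t A[v_t][v_{t+1}]. For example, for (i, j) = (0, 1) we minimise over 2 possible intermediate vertex sequences; the minimum is 5, attained along the walk 0 → 0 → 1.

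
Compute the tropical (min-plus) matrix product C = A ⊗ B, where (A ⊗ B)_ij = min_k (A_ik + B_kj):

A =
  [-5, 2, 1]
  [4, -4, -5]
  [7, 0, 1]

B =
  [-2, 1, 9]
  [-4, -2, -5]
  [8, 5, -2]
A ⊗ B =
  [-7, -4, -3]
  [-8, -6, -9]
  [-4, -2, -5]

Apply the min-plus product entry-by-entry:
  C[0][0] = min over k of (A[0][0] + B[0][0] = -5 + -2 = -7, A[0][1] + B[1][0] = 2 + -4 = -2, A[0][2] + B[2][0] = 1 + 8 = 9) = -7 (attained at k = 0)
  C[0][1] = min over k of (A[0][0] + B[0][1] = -5 + 1 = -4, A[0][1] + B[1][1] = 2 + -2 = 0, A[0][2] + B[2][1] = 1 + 5 = 6) = -4 (attained at k = 0)
  C[0][2] = min over k of (A[0][0] + B[0][2] = -5 + 9 = 4, A[0][1] + B[1][2] = 2 + -5 = -3, A[0][2] + B[2][2] = 1 + -2 = -1) = -3 (attained at k = 1)
  C[1][0] = min over k of (A[1][0] + B[0][0] = 4 + -2 = 2, A[1][1] + B[1][0] = -4 + -4 = -8, A[1][2] + B[2][0] = -5 + 8 = 3) = -8 (attained at k = 1)
  C[1][1] = min over k of (A[1][0] + B[0][1] = 4 + 1 = 5, A[1][1] + B[1][1] = -4 + -2 = -6, A[1][2] + B[2][1] = -5 + 5 = 0) = -6 (attained at k = 1)
  C[1][2] = min over k of (A[1][0] + B[0][2] = 4 + 9 = 13, A[1][1] + B[1][2] = -4 + -5 = -9, A[1][2] + B[2][2] = -5 + -2 = -7) = -9 (attained at k = 1)
  C[2][0] = min over k of (A[2][0] + B[0][0] = 7 + -2 = 5, A[2][1] + B[1][0] = 0 + -4 = -4, A[2][2] + B[2][0] = 1 + 8 = 9) = -4 (attained at k = 1)
  C[2][1] = min over k of (A[2][0] + B[0][1] = 7 + 1 = 8, A[2][1] + B[1][1] = 0 + -2 = -2, A[2][2] + B[2][1] = 1 + 5 = 6) = -2 (attained at k = 1)
  C[2][2] = min over k of (A[2][0] + B[0][2] = 7 + 9 = 16, A[2][1] + B[1][2] = 0 + -5 = -5, A[2][2] + B[2][2] = 1 + -2 = -1) = -5 (attained at k = 1)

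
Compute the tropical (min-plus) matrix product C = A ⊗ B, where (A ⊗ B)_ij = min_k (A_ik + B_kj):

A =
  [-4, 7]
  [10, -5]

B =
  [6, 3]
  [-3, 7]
A ⊗ B =
  [2, -1]
  [-8, 2]

Apply the min-plus product entry-by-entry:
  C[0][0] = min over k of (A[0][0] + B[0][0] = -4 + 6 = 2, A[0][1] + B[1][0] = 7 + -3 = 4) = 2 (attained at k = 0)
  C[0][1] = min over k of (A[0][0] + B[0][1] = -4 + 3 = -1, A[0][1] + B[1][1] = 7 + 7 = 14) = -1 (attained at k = 0)
  C[1][0] = min over k of (A[1][0] + B[0][0] = 10 + 6 = 16, A[1][1] + B[1][0] = -5 + -3 = -8) = -8 (attained at k = 1)
  C[1][1] = min over k of (A[1][0] + B[0][1] = 10 + 3 = 13, A[1][1] + B[1][1] = -5 + 7 = 2) = 2 (attained at k = 1)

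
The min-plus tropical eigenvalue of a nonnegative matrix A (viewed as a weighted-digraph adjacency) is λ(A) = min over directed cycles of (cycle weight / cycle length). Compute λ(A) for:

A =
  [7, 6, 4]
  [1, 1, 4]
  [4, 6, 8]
λ(A) = 1

Enumerate directed cycles and compute their means (weight / length). Sample:
  cycle 0 → 0: weight = 7, length = 1, mean = 7/1 ≈ 7.000
  cycle 1 → 1: weight = 1, length = 1, mean = 1/1 ≈ 1.000
  cycle 2 → 2: weight = 8, length = 1, mean = 8/1 ≈ 8.000
  cycle 0 → 1 → 0: weight = 7, length = 2, mean = 7/2 ≈ 3.500
  cycle 0 → 2 → 0: weight = 8, length = 2, mean = 8/2 ≈ 4.000
  cycle 1 → 0 → 1: weight = 7, length = 2, mean = 7/2 ≈ 3.500
Minimum mean = 1.000, attained e.g. along the cycle 1 → 1 with weight 1 and length 1. So λ(A) = 1/1 = 1.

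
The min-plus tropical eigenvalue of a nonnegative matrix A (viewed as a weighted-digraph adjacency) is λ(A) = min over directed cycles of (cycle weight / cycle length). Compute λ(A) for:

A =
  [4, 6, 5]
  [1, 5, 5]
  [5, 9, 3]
λ(A) = 3

Enumerate directed cycles and compute their means (weight / length). Sample:
  cycle 0 → 0: weight = 4, length = 1, mean = 4/1 ≈ 4.000
  cycle 1 → 1: weight = 5, length = 1, mean = 5/1 ≈ 5.000
  cycle 2 → 2: weight = 3, length = 1, mean = 3/1 ≈ 3.000
  cycle 0 → 1 → 0: weight = 7, length = 2, mean = 7/2 ≈ 3.500
  cycle 0 → 2 → 0: weight = 10, length = 2, mean = 10/2 ≈ 5.000
  cycle 1 → 0 → 1: weight = 7, length = 2, mean = 7/2 ≈ 3.500
Minimum mean = 3.000, attained e.g. along the cycle 2 → 2 with weight 3 and length 1. So λ(A) = 3/1 = 3.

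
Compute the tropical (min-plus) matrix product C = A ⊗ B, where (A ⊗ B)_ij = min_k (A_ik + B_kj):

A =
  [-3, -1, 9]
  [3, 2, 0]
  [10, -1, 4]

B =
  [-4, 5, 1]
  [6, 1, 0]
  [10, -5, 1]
A ⊗ B =
  [-7, 0, -2]
  [-1, -5, 1]
  [5, -1, -1]

Apply the min-plus product entry-by-entry:
  C[0][0] = min over k of (A[0][0] + B[0][0] = -3 + -4 = -7, A[0][1] + B[1][0] = -1 + 6 = 5, A[0][2] + B[2][0] = 9 + 10 = 19) = -7 (attained at k = 0)
  C[0][1] = min over k of (A[0][0] + B[0][1] = -3 + 5 = 2, A[0][1] + B[1][1] = -1 + 1 = 0, A[0][2] + B[2][1] = 9 + -5 = 4) = 0 (attained at k = 1)
  C[0][2] = min over k of (A[0][0] + B[0][2] = -3 + 1 = -2, A[0][1] + B[1][2] = -1 + 0 = -1, A[0][2] + B[2][2] = 9 + 1 = 10) = -2 (attained at k = 0)
  C[1][0] = min over k of (A[1][0] + B[0][0] = 3 + -4 = -1, A[1][1] + B[1][0] = 2 + 6 = 8, A[1][2] + B[2][0] = 0 + 10 = 10) = -1 (attained at k = 0)
  C[1][1] = min over k of (A[1][0] + B[0][1] = 3 + 5 = 8, A[1][1] + B[1][1] = 2 + 1 = 3, A[1][2] + B[2][1] = 0 + -5 = -5) = -5 (attained at k = 2)
  C[1][2] = min over k of (A[1][0] + B[0][2] = 3 + 1 = 4, A[1][1] + B[1][2] = 2 + 0 = 2, A[1][2] + B[2][2] = 0 + 1 = 1) = 1 (attained at k = 2)
  C[2][0] = min over k of (A[2][0] + B[0][0] = 10 + -4 = 6, A[2][1] + B[1][0] = -1 + 6 = 5, A[2][2] + B[2][0] = 4 + 10 = 14) = 5 (attained at k = 1)
  C[2][1] = min over k of (A[2][0] + B[0][1] = 10 + 5 = 15, A[2][1] + B[1][1] = -1 + 1 = 0, A[2][2] + B[2][1] = 4 + -5 = -1) = -1 (attained at k = 2)
  C[2][2] = min over k of (A[2][0] + B[0][2] = 10 + 1 = 11, A[2][1] + B[1][2] = -1 + 0 = -1, A[2][2] + B[2][2] = 4 + 1 = 5) = -1 (attained at k = 1)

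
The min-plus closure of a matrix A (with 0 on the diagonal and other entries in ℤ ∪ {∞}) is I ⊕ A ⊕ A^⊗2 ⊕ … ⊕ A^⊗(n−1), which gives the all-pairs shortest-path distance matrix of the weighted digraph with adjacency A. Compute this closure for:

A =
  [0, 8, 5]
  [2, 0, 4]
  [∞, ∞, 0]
Closure =
  [0, 8, 5]
  [2, 0, 4]
  [∞, ∞, 0]

This is the Floyd-Warshall all-pairs shortest-path computation. For each intermediate vertex k = 0, 1, …, 2, update dist[i][j] ← min(dist[i][j], dist[i][k] + dist[k][j]). The final matrix gives, for each (i, j), the minimum total weight of any directed path from i to j (possibly empty when i = j).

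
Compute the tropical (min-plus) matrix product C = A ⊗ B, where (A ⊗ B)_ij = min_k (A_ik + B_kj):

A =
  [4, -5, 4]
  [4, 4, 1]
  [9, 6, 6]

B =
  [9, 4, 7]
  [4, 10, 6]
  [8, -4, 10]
A ⊗ B =
  [-1, 0, 1]
  [8, -3, 10]
  [10, 2, 12]

Apply the min-plus product entry-by-entry:
  C[0][0] = min over k of (A[0][0] + B[0][0] = 4 + 9 = 13, A[0][1] + B[1][0] = -5 + 4 = -1, A[0][2] + B[2][0] = 4 + 8 = 12) = -1 (attained at k = 1)
  C[0][1] = min over k of (A[0][0] + B[0][1] = 4 + 4 = 8, A[0][1] + B[1][1] = -5 + 10 = 5, A[0][2] + B[2][1] = 4 + -4 = 0) = 0 (attained at k = 2)
  C[0][2] = min over k of (A[0][0] + B[0][2] = 4 + 7 = 11, A[0][1] + B[1][2] = -5 + 6 = 1, A[0][2] + B[2][2] = 4 + 10 = 14) = 1 (attained at k = 1)
  C[1][0] = min over k of (A[1][0] + B[0][0] = 4 + 9 = 13, A[1][1] + B[1][0] = 4 + 4 = 8, A[1][2] + B[2][0] = 1 + 8 = 9) = 8 (attained at k = 1)
  C[1][1] = min over k of (A[1][0] + B[0][1] = 4 + 4 = 8, A[1][1] + B[1][1] = 4 + 10 = 14, A[1][2] + B[2][1] = 1 + -4 = -3) = -3 (attained at k = 2)
  C[1][2] = min over k of (A[1][0] + B[0][2] = 4 + 7 = 11, A[1][1] + B[1][2] = 4 + 6 = 10, A[1][2] + B[2][2] = 1 + 10 = 11) = 10 (attained at k = 1)
  C[2][0] = min over k of (A[2][0] + B[0][0] = 9 + 9 = 18, A[2][1] + B[1][0] = 6 + 4 = 10, A[2][2] + B[2][0] = 6 + 8 = 14) = 10 (attained at k = 1)
  C[2][1] = min over k of (A[2][0] + B[0][1] = 9 + 4 = 13, A[2][1] + B[1][1] = 6 + 10 = 16, A[2][2] + B[2][1] = 6 + -4 = 2) = 2 (attained at k = 2)
  C[2][2] = min over k of (A[2][0] + B[0][2] = 9 + 7 = 16, A[2][1] + B[1][2] = 6 + 6 = 12, A[2][2] + B[2][2] = 6 + 10 = 16) = 12 (attained at k = 1)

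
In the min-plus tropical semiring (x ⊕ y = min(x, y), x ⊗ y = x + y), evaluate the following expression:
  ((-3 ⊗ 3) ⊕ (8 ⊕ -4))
((-3 ⊗ 3) ⊕ (8 ⊕ -4)) = -4

Expand innermost to outermost. Recall ⊕ takes the minimum of its arguments and ⊗ takes their sum. Working out the expression ((-3 ⊗ 3) ⊕ (8 ⊕ -4)) gives -4.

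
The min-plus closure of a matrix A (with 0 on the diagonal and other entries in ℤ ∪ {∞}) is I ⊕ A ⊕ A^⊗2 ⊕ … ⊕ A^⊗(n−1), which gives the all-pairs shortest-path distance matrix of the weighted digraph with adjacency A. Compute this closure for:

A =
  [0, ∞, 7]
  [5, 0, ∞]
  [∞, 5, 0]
Closure =
  [0, 12, 7]
  [5, 0, 12]
  [10, 5, 0]

This is the Floyd-Warshall all-pairs shortest-path computation. For each intermediate vertex k = 0, 1, …, 2, update dist[i][j] ← min(dist[i][j], dist[i][k] + dist[k][j]). The final matrix gives, for each (i, j), the minimum total weight of any directed path from i to j (possibly empty when i = j).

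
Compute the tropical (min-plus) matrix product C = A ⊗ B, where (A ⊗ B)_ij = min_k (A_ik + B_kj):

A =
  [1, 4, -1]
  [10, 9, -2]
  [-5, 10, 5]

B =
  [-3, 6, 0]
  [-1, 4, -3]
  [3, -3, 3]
A ⊗ B =
  [-2, -4, 1]
  [1, -5, 1]
  [-8, 1, -5]

Apply the min-plus product entry-by-entry:
  C[0][0] = min over k of (A[0][0] + B[0][0] = 1 + -3 = -2, A[0][1] + B[1][0] = 4 + -1 = 3, A[0][2] + B[2][0] = -1 + 3 = 2) = -2 (attained at k = 0)
  C[0][1] = min over k of (A[0][0] + B[0][1] = 1 + 6 = 7, A[0][1] + B[1][1] = 4 + 4 = 8, A[0][2] + B[2][1] = -1 + -3 = -4) = -4 (attained at k = 2)
  C[0][2] = min over k of (A[0][0] + B[0][2] = 1 + 0 = 1, A[0][1] + B[1][2] = 4 + -3 = 1, A[0][2] + B[2][2] = -1 + 3 = 2) = 1 (attained at k = 0)
  C[1][0] = min over k of (A[1][0] + B[0][0] = 10 + -3 = 7, A[1][1] + B[1][0] = 9 + -1 = 8, A[1][2] + B[2][0] = -2 + 3 = 1) = 1 (attained at k = 2)
  C[1][1] = min over k of (A[1][0] + B[0][1] = 10 + 6 = 16, A[1][1] + B[1][1] = 9 + 4 = 13, A[1][2] + B[2][1] = -2 + -3 = -5) = -5 (attained at k = 2)
  C[1][2] = min over k of (A[1][0] + B[0][2] = 10 + 0 = 10, A[1][1] + B[1][2] = 9 + -3 = 6, A[1][2] + B[2][2] = -2 + 3 = 1) = 1 (attained at k = 2)
  C[2][0] = min over k of (A[2][0] + B[0][0] = -5 + -3 = -8, A[2][1] + B[1][0] = 10 + -1 = 9, A[2][2] + B[2][0] = 5 + 3 = 8) = -8 (attained at k = 0)
  C[2][1] = min over k of (A[2][0] + B[0][1] = -5 + 6 = 1, A[2][1] + B[1][1] = 10 + 4 = 14, A[2][2] + B[2][1] = 5 + -3 = 2) = 1 (attained at k = 0)
  C[2][2] = min over k of (A[2][0] + B[0][2] = -5 + 0 = -5, A[2][1] + B[1][2] = 10 + -3 = 7, A[2][2] + B[2][2] = 5 + 3 = 8) = -5 (attained at k = 0)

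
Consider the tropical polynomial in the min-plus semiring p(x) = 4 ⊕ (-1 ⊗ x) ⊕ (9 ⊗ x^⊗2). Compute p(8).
p(8) = 4

A tropical monomial a ⊗ x^⊗i evaluates to a + i · x. Evaluating each term at x = 8:
  Term 0 contributes 4 + 0 · 8 = 4
  Term 1 contributes -1 + 1 · 8 = 7
  Term 2 contributes 9 + 2 · 8 = 25
p(8) = ⊕ of these = min[4, 7, 25] = 4.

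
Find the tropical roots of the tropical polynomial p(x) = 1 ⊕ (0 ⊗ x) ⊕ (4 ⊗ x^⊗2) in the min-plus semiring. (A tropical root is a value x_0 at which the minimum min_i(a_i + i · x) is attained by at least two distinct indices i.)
Roots: {-4, 1}

Each tropical root is a break point of the lower envelope of the lines y = a_i + i · x (there are 3 lines, with slopes 0, 1, ..., 2). Only the lines that attain the minimum somewhere contribute to roots; other lines are dominated. Here the surviving (envelope) indices are i = 2, i = 1, i = 0.
Intersections between consecutive envelope lines give the roots: for adjacent envelope indices i < j the intersection is x = (a_i − a_j) / (j − i). Reading off the sorted break points: {-4, 1}.
Verification: at each break x_0, at least two indices attain the minimum of min_i(a_i + i · x_0).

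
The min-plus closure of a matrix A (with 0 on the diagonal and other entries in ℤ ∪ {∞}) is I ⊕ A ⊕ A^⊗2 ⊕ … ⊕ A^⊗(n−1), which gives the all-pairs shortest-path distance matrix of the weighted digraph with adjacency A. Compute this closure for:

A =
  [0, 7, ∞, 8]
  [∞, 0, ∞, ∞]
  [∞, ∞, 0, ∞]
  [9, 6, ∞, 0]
Closure =
  [0, 7, ∞, 8]
  [∞, 0, ∞, ∞]
  [∞, ∞, 0, ∞]
  [9, 6, ∞, 0]

This is the Floyd-Warshall all-pairs shortest-path computation. For each intermediate vertex k = 0, 1, …, 3, update dist[i][j] ← min(dist[i][j], dist[i][k] + dist[k][j]). The final matrix gives, for each (i, j), the minimum total weight of any directed path from i to j (possibly empty when i = j).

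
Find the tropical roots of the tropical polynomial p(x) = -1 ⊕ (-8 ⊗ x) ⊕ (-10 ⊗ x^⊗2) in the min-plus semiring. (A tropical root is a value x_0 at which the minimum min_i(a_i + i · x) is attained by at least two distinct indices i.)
Roots: {2, 7}

Each tropical root is a break point of the lower envelope of the lines y = a_i + i · x (there are 3 lines, with slopes 0, 1, ..., 2). Only the lines that attain the minimum somewhere contribute to roots; other lines are dominated. Here the surviving (envelope) indices are i = 2, i = 1, i = 0.
Intersections between consecutive envelope lines give the roots: for adjacent envelope indices i < j the intersection is x = (a_i − a_j) / (j − i). Reading off the sorted break points: {2, 7}.
Verification: at each break x_0, at least two indices attain the minimum of min_i(a_i + i · x_0).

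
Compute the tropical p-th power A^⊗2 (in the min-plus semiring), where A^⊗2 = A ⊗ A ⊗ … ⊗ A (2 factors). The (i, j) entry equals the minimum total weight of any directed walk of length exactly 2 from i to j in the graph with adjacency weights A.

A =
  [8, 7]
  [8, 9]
A^⊗2 =
  [15, 15]
  [16, 15]

Each entry (A^⊗2)_ij equals the minimum over all length-2 walks i = v_0 → v_1 → … → v_2 = j of Σ_t A[v_t][v_{t+1}]. For example, for (i, j) = (0, 1) we minimise over 2 possible intermediate vertex sequences; the minimum is 15, attained along the walk 0 → 0 → 1.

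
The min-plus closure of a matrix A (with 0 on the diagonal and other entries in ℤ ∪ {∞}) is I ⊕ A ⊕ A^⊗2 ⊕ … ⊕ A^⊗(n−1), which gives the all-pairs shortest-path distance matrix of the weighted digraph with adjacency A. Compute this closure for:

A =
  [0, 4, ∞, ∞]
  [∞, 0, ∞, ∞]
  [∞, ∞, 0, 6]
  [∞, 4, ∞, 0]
Closure =
  [0, 4, ∞, ∞]
  [∞, 0, ∞, ∞]
  [∞, 10, 0, 6]
  [∞, 4, ∞, 0]

This is the Floyd-Warshall all-pairs shortest-path computation. For each intermediate vertex k = 0, 1, …, 3, update dist[i][j] ← min(dist[i][j], dist[i][k] + dist[k][j]). The final matrix gives, for each (i, j), the minimum total weight of any directed path from i to j (possibly empty when i = j).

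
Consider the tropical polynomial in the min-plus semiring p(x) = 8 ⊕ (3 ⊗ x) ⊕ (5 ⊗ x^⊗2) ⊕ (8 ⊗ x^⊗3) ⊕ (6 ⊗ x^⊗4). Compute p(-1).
p(-1) = 2

A tropical monomial a ⊗ x^⊗i evaluates to a + i · x. Evaluating each term at x = -1:
  Term 0 contributes 8 + 0 · -1 = 8
  Term 1 contributes 3 + 1 · -1 = 2
  Term 2 contributes 5 + 2 · -1 = 3
  Term 3 contributes 8 + 3 · -1 = 5
  Term 4 contributes 6 + 4 · -1 = 2
p(-1) = ⊕ of these = min[8, 2, 3, 5, 2] = 2.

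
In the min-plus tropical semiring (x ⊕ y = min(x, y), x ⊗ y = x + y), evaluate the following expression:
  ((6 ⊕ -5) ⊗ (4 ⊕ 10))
((6 ⊕ -5) ⊗ (4 ⊕ 10)) = -1

Expand innermost to outermost. Recall ⊕ takes the minimum of its arguments and ⊗ takes their sum. Working out the expression ((6 ⊕ -5) ⊗ (4 ⊕ 10)) gives -1.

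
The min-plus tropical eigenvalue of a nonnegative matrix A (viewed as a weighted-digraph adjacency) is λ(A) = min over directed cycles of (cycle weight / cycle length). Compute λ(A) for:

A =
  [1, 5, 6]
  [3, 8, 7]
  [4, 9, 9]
λ(A) = 1

Enumerate directed cycles and compute their means (weight / length). Sample:
  cycle 0 → 0: weight = 1, length = 1, mean = 1/1 ≈ 1.000
  cycle 1 → 1: weight = 8, length = 1, mean = 8/1 ≈ 8.000
  cycle 2 → 2: weight = 9, length = 1, mean = 9/1 ≈ 9.000
  cycle 0 → 1 → 0: weight = 8, length = 2, mean = 8/2 ≈ 4.000
  cycle 0 → 2 → 0: weight = 10, length = 2, mean = 10/2 ≈ 5.000
  cycle 1 → 0 → 1: weight = 8, length = 2, mean = 8/2 ≈ 4.000
Minimum mean = 1.000, attained e.g. along the cycle 0 → 0 with weight 1 and length 1. So λ(A) = 1/1 = 1.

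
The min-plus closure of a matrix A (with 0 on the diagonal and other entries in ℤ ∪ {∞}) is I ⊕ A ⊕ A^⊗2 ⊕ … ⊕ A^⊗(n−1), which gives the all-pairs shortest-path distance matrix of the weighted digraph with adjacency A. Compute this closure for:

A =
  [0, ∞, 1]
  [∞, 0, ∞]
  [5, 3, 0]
Closure =
  [0, 4, 1]
  [∞, 0, ∞]
  [5, 3, 0]

This is the Floyd-Warshall all-pairs shortest-path computation. For each intermediate vertex k = 0, 1, …, 2, update dist[i][j] ← min(dist[i][j], dist[i][k] + dist[k][j]). The final matrix gives, for each (i, j), the minimum total weight of any directed path from i to j (possibly empty when i = j).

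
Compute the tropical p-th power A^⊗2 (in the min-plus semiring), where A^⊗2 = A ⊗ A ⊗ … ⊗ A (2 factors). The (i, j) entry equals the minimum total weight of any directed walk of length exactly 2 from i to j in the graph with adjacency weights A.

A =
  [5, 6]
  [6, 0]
A^⊗2 =
  [10, 6]
  [6, 0]

Each entry (A^⊗2)_ij equals the minimum over all length-2 walks i = v_0 → v_1 → … → v_2 = j of Σ_t A[v_t][v_{t+1}]. For example, for (i, j) = (0, 1) we minimise over 2 possible intermediate vertex sequences; the minimum is 6, attained along the walk 0 → 1 → 1.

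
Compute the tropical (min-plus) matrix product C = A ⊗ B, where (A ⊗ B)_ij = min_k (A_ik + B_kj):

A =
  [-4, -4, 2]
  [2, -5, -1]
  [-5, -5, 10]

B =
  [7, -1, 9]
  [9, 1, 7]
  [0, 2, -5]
A ⊗ B =
  [2, -5, -3]
  [-1, -4, -6]
  [2, -6, 2]

Apply the min-plus product entry-by-entry:
  C[0][0] = min over k of (A[0][0] + B[0][0] = -4 + 7 = 3, A[0][1] + B[1][0] = -4 + 9 = 5, A[0][2] + B[2][0] = 2 + 0 = 2) = 2 (attained at k = 2)
  C[0][1] = min over k of (A[0][0] + B[0][1] = -4 + -1 = -5, A[0][1] + B[1][1] = -4 + 1 = -3, A[0][2] + B[2][1] = 2 + 2 = 4) = -5 (attained at k = 0)
  C[0][2] = min over k of (A[0][0] + B[0][2] = -4 + 9 = 5, A[0][1] + B[1][2] = -4 + 7 = 3, A[0][2] + B[2][2] = 2 + -5 = -3) = -3 (attained at k = 2)
  C[1][0] = min over k of (A[1][0] + B[0][0] = 2 + 7 = 9, A[1][1] + B[1][0] = -5 + 9 = 4, A[1][2] + B[2][0] = -1 + 0 = -1) = -1 (attained at k = 2)
  C[1][1] = min over k of (A[1][0] + B[0][1] = 2 + -1 = 1, A[1][1] + B[1][1] = -5 + 1 = -4, A[1][2] + B[2][1] = -1 + 2 = 1) = -4 (attained at k = 1)
  C[1][2] = min over k of (A[1][0] + B[0][2] = 2 + 9 = 11, A[1][1] + B[1][2] = -5 + 7 = 2, A[1][2] + B[2][2] = -1 + -5 = -6) = -6 (attained at k = 2)
  C[2][0] = min over k of (A[2][0] + B[0][0] = -5 + 7 = 2, A[2][1] + B[1][0] = -5 + 9 = 4, A[2][2] + B[2][0] = 10 + 0 = 10) = 2 (attained at k = 0)
  C[2][1] = min over k of (A[2][0] + B[0][1] = -5 + -1 = -6, A[2][1] + B[1][1] = -5 + 1 = -4, A[2][2] + B[2][1] = 10 + 2 = 12) = -6 (attained at k = 0)
  C[2][2] = min over k of (A[2][0] + B[0][2] = -5 + 9 = 4, A[2][1] + B[1][2] = -5 + 7 = 2, A[2][2] + B[2][2] = 10 + -5 = 5) = 2 (attained at k = 1)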